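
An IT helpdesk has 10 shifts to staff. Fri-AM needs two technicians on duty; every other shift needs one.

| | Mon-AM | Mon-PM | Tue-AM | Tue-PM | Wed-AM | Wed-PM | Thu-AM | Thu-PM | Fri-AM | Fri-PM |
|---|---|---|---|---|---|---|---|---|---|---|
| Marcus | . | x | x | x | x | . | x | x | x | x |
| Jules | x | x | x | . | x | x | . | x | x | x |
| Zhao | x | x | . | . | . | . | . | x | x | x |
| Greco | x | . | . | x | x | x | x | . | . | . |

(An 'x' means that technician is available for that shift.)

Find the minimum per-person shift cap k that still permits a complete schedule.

3

With 4 technicians and 11 worker-slots to fill, someone must work at least ⌈11/4⌉ = 3 shifts, so k ≥ 3.
k = 3 works: Mon-AM→Greco, Mon-PM→Jules, Tue-AM→Marcus, Tue-PM→Marcus, Wed-AM→Greco, Wed-PM→Jules, Thu-AM→Marcus, Thu-PM→Zhao, Fri-AM→Jules+Zhao, Fri-PM→Zhao.
Loads: Marcus 3, Jules 3, Zhao 3, Greco 2 — all ≤ 3.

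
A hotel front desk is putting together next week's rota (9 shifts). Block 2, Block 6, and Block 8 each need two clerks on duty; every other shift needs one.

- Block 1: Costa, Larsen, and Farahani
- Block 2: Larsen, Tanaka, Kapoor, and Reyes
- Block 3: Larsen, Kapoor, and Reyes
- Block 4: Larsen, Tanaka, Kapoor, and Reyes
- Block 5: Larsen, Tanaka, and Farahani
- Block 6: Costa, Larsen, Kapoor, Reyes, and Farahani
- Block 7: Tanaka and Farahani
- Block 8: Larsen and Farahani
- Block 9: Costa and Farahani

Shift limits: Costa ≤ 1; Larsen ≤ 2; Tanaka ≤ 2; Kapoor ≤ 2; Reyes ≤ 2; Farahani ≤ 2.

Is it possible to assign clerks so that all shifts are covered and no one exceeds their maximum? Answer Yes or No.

Total capacity is 1+2+2+2+2+2 = 11 but 12 worker-slots are needed — infeasible.

No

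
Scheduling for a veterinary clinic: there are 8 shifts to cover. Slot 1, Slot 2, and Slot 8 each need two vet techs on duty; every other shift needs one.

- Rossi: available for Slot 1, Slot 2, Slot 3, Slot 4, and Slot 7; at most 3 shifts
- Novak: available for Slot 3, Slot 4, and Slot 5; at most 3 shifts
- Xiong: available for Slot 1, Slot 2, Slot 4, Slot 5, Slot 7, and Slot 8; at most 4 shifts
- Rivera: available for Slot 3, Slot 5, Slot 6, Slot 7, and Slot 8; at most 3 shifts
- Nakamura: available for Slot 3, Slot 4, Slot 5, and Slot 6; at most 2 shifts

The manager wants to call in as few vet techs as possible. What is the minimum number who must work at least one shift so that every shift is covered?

11 slots to fill and no one can take more than 4, so at least ⌈11/4⌉ = 3 vet techs are needed.
Any 3 vet techs together have capacity at most 4+3+3 = 10 < 11 slots, so 3 can never suffice.
Rossi, Novak, Xiong, and Rivera alone can cover everything: Slot 1→Rossi+Xiong, Slot 2→Rossi+Xiong, Slot 3→Rossi, Slot 4→Novak, Slot 5→Novak, Slot 6→Rivera, Slot 7→Xiong, Slot 8→Xiong+Rivera.

4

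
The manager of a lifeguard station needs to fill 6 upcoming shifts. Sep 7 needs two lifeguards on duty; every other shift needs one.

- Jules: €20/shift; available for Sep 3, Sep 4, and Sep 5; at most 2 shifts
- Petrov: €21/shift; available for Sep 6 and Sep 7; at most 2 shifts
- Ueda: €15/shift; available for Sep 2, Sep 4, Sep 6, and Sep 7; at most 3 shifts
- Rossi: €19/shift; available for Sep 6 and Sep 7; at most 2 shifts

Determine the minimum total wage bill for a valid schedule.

Sep 2 can only be covered by Ueda, so that assignment is forced.
Sep 3 can only be covered by Jules, so that assignment is forced.
Sep 5 can only be covered by Jules, so that assignment is forced.
Picking the cheapest available lifeguard for each shift independently would cost €119, but that ignores the shift limits.
An optimal schedule: Sep 2→Ueda, Sep 3→Jules, Sep 4→Ueda, Sep 5→Jules, Sep 6→Rossi, Sep 7→Ueda+Rossi.
Total: 15 + 20 + 15 + 20 + 19 + 15 + 19 = €123.

€123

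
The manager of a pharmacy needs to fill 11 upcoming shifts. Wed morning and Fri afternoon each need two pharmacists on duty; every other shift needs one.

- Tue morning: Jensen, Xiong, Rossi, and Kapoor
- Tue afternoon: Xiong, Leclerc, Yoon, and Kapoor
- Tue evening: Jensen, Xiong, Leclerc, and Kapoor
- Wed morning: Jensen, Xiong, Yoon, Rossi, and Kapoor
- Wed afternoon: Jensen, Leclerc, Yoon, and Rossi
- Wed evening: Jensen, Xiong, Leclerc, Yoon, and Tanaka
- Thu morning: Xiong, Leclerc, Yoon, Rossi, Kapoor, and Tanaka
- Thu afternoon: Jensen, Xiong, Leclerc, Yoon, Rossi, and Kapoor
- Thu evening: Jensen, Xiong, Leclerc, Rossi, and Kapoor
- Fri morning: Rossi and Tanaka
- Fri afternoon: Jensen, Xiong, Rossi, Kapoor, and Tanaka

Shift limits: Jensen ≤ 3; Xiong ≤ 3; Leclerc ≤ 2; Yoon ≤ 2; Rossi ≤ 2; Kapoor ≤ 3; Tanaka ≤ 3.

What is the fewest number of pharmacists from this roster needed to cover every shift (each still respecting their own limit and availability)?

13 slots to fill and no one can take more than 3, so at least ⌈13/3⌉ = 5 pharmacists are needed.
Jensen, Xiong, Leclerc, Yoon, and Tanaka alone can cover everything: Tue morning→Jensen, Tue afternoon→Xiong, Tue evening→Jensen, Wed morning→Jensen+Xiong, Wed afternoon→Leclerc, Wed evening→Tanaka, Thu morning→Yoon, Thu afternoon→Yoon, Thu evening→Leclerc, Fri morning→Tanaka, Fri afternoon→Xiong+Tanaka.

5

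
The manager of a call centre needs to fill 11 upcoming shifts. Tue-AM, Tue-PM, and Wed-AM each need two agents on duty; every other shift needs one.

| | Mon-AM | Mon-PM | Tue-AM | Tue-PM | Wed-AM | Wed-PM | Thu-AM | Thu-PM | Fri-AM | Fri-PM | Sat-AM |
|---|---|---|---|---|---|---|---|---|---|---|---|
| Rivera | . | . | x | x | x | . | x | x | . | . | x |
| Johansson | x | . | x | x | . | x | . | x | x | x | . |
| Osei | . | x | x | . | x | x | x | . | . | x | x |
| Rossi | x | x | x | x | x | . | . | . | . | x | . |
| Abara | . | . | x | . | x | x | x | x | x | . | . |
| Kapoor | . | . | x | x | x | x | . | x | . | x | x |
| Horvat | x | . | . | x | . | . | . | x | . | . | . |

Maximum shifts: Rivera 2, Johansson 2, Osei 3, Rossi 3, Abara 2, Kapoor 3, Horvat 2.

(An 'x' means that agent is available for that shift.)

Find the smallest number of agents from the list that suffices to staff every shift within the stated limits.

14 slots to fill and no one can take more than 3, so at least ⌈14/3⌉ = 5 agents are needed.
Any 5 agents together have capacity at most 3+3+3+2+2 = 13 < 14 slots, so 5 can never suffice.
Rivera, Johansson, Osei, Rossi, Abara, and Kapoor alone can cover everything: Mon-AM→Johansson, Mon-PM→Osei, Tue-AM→Rossi+Kapoor, Tue-PM→Rossi+Kapoor, Wed-AM→Rossi+Abara, Wed-PM→Osei, Thu-AM→Rivera, Thu-PM→Abara, Fri-AM→Johansson, Fri-PM→Osei, Sat-AM→Rivera.

6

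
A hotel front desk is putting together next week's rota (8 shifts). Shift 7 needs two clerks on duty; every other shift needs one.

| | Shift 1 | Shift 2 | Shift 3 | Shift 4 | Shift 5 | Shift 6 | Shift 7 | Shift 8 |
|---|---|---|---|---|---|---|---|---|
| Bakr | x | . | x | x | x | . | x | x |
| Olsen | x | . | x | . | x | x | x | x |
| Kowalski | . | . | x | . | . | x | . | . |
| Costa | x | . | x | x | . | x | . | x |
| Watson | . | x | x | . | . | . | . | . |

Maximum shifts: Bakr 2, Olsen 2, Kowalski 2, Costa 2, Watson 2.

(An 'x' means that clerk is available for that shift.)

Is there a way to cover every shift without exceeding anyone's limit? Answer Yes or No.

Yes

Shift 2 can only be covered by Watson, so that assignment is forced.
Shift 7 can only be covered by Bakr and Olsen, so that assignment is forced.
One valid schedule: Shift 1→Costa, Shift 2→Watson, Shift 3→Kowalski, Shift 4→Bakr, Shift 5→Olsen, Shift 6→Kowalski, Shift 7→Bakr+Olsen, Shift 8→Costa.
Loads: Bakr 2/2, Olsen 2/2, Kowalski 2/2, Costa 2/2, Watson 1/2 — all within limits.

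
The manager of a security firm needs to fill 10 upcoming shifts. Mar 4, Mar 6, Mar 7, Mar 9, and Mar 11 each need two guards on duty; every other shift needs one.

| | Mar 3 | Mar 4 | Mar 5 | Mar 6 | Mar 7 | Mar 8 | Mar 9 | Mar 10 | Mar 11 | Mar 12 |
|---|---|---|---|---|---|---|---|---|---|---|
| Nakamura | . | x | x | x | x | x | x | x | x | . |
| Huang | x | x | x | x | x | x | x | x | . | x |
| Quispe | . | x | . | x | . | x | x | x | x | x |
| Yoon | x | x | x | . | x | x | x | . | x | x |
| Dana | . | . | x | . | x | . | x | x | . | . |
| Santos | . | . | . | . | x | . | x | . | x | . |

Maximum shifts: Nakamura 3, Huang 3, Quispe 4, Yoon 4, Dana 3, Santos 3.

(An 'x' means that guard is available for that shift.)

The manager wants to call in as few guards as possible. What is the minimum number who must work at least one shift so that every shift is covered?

5

15 slots to fill and no one can take more than 4, so at least ⌈15/4⌉ = 4 guards are needed.
Any 4 guards together have capacity at most 4+4+3+3 = 14 < 15 slots, so 4 can never suffice.
Nakamura, Huang, Quispe, Yoon, and Dana alone can cover everything: Mar 3→Huang, Mar 4→Quispe+Yoon, Mar 5→Nakamura, Mar 6→Nakamura+Huang, Mar 7→Yoon+Dana, Mar 8→Quispe, Mar 9→Yoon+Dana, Mar 10→Quispe, Mar 11→Nakamura+Quispe, Mar 12→Huang.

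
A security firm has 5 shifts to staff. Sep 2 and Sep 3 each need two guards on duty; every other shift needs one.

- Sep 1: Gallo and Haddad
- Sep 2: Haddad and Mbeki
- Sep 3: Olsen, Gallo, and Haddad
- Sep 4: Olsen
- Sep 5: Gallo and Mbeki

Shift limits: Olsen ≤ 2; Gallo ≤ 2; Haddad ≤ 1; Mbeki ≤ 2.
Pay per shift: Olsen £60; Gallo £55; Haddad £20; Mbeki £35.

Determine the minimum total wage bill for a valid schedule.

£320

Sep 2 can only be covered by Haddad and Mbeki, so that assignment is forced.
Sep 4 can only be covered by Olsen, so that assignment is forced.
Picking the cheapest available guard for each shift independently would cost £245, but that ignores the shift limits.
An optimal schedule: Sep 1→Gallo, Sep 2→Haddad+Mbeki, Sep 3→Olsen+Gallo, Sep 4→Olsen, Sep 5→Mbeki.
Total: 55 + 20 + 35 + 60 + 55 + 60 + 35 = £320.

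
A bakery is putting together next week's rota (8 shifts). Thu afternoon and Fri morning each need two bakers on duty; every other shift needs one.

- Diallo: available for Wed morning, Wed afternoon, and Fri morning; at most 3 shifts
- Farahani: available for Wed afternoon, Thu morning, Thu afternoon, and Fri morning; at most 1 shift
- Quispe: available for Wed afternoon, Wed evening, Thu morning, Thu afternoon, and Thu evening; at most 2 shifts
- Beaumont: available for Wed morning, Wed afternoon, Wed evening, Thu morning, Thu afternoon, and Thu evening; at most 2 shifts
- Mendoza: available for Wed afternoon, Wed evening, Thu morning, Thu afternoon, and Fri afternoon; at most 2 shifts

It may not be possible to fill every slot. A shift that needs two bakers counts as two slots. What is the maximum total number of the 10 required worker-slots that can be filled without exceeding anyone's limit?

10

Total capacity across all bakers is 3+1+2+2+2 = 10, and 10 slots are needed, so at most 10 can be filled.
An assignment achieving 10: Wed morning→Diallo, Wed afternoon→Diallo, Wed evening→Quispe, Thu morning→Beaumont, Thu afternoon→Beaumont+Mendoza, Thu evening→Quispe, Fri morning→Diallo+Farahani, Fri afternoon→Mendoza.
Loads: Diallo 3/3, Farahani 1/1, Quispe 2/2, Beaumont 2/2, Mendoza 2/2.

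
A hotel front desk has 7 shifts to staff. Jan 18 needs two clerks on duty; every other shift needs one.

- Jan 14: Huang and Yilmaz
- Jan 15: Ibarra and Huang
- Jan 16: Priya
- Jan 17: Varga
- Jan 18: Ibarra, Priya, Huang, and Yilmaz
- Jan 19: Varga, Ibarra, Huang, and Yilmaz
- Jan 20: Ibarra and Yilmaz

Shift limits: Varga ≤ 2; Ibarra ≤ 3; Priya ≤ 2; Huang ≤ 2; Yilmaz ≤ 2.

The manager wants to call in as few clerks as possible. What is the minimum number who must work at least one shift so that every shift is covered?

8 slots to fill and no one can take more than 3, so at least ⌈8/3⌉ = 3 clerks are needed.
Any 3 clerks together have capacity at most 3+2+2 = 7 < 8 slots, so 3 can never suffice.
Varga, Ibarra, Priya, and Huang alone can cover everything: Jan 14→Huang, Jan 15→Ibarra, Jan 16→Priya, Jan 17→Varga, Jan 18→Ibarra+Priya, Jan 19→Varga, Jan 20→Ibarra.

4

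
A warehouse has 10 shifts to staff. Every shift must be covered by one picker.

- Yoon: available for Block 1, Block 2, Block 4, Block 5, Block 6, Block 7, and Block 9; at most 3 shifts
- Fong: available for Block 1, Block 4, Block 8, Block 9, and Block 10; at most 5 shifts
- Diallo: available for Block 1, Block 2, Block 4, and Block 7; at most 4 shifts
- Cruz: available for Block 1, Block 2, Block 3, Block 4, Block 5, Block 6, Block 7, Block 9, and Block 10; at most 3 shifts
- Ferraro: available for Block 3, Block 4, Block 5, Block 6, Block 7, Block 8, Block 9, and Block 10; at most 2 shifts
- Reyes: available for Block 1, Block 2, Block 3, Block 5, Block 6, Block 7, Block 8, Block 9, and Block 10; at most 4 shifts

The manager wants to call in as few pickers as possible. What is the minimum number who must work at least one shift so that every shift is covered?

10 slots to fill and no one can take more than 5, so at least ⌈10/5⌉ = 2 pickers are needed.
Any 2 pickers together have capacity at most 5+4 = 9 < 10 slots, so 2 can never suffice.
Yoon, Fong, and Cruz alone can cover everything: Block 1→Fong, Block 2→Yoon, Block 3→Cruz, Block 4→Fong, Block 5→Yoon, Block 6→Yoon, Block 7→Cruz, Block 8→Fong, Block 9→Fong, Block 10→Fong.

3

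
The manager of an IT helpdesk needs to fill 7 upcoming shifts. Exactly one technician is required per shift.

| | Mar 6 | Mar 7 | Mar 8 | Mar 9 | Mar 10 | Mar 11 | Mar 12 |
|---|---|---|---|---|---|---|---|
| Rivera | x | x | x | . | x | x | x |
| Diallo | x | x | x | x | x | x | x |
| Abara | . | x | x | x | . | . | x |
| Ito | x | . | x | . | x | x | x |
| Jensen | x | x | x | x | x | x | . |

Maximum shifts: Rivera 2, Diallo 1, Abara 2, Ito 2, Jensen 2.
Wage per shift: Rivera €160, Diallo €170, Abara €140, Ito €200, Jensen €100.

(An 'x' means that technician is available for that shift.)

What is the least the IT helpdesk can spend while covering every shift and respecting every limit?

€970

Picking the cheapest available technician for each shift independently would cost €740, but that ignores the shift limits.
An optimal schedule: Mar 6→Jensen, Mar 7→Abara, Mar 8→Diallo, Mar 9→Jensen, Mar 10→Rivera, Mar 11→Rivera, Mar 12→Abara.
Total: 100 + 140 + 170 + 100 + 160 + 160 + 140 = €970.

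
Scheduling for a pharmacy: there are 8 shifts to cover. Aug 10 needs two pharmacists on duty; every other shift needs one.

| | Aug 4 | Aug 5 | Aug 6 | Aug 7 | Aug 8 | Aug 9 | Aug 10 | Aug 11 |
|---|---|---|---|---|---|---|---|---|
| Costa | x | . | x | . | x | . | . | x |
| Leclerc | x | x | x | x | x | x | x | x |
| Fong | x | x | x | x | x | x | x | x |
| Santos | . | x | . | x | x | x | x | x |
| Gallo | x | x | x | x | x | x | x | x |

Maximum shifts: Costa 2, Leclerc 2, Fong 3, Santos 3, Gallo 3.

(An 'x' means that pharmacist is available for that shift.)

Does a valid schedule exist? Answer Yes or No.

One valid schedule: Aug 4→Costa, Aug 5→Leclerc, Aug 6→Costa, Aug 7→Leclerc, Aug 8→Fong, Aug 9→Fong, Aug 10→Santos+Gallo, Aug 11→Fong.
Loads: Costa 2/2, Leclerc 2/2, Fong 3/3, Santos 1/3, Gallo 1/3 — all within limits.

Yes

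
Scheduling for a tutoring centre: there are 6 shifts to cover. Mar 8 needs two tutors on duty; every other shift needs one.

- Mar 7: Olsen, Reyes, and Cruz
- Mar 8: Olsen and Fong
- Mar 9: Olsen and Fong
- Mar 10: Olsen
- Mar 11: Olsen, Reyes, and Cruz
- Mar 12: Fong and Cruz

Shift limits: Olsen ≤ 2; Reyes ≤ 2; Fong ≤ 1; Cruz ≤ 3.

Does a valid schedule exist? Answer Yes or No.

Total capacity is 8 and 7 slots are needed, so capacity alone doesn't rule it out.
Shifts {Mar 8, Mar 9, Mar 10} need 4 worker-slots in total, but the tutors available for any of those shifts (Olsen and Fong) can supply at most 3 among them. So no valid schedule exists.

No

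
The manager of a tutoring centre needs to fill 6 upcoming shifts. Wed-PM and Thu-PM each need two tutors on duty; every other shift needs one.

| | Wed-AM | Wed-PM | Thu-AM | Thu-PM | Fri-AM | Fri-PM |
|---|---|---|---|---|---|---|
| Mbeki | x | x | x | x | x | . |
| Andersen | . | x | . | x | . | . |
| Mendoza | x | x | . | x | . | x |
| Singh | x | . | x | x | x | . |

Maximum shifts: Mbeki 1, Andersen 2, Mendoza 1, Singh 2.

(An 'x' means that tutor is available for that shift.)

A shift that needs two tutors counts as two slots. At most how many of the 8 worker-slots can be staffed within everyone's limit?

Total capacity across all tutors is 1+2+1+2 = 6, and 8 slots are needed, so at most 6 can be filled.
An assignment achieving 6: Wed-AM→Singh, Wed-PM→Andersen, Thu-AM→Mbeki, Thu-PM→Andersen, Fri-AM→Singh, Fri-PM→Mendoza.
Loads: Mbeki 1/1, Andersen 2/2, Mendoza 1/1, Singh 2/2.

6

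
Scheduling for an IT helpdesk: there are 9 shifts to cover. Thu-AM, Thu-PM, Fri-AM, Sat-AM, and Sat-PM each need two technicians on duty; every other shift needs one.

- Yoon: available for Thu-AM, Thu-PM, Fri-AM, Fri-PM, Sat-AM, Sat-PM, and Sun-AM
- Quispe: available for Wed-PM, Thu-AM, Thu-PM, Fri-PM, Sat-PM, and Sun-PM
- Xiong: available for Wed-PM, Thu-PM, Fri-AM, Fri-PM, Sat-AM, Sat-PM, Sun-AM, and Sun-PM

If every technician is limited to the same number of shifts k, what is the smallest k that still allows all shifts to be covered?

5

With 3 technicians and 14 worker-slots to fill, someone must work at least ⌈14/3⌉ = 5 shifts, so k ≥ 5.
k = 5 works: Wed-PM→Quispe, Thu-AM→Yoon+Quispe, Thu-PM→Yoon+Quispe, Fri-AM→Yoon+Xiong, Fri-PM→Xiong, Sat-AM→Yoon+Xiong, Sat-PM→Quispe+Xiong, Sun-AM→Yoon, Sun-PM→Quispe.
Loads: Yoon 5, Quispe 5, Xiong 4 — all ≤ 5.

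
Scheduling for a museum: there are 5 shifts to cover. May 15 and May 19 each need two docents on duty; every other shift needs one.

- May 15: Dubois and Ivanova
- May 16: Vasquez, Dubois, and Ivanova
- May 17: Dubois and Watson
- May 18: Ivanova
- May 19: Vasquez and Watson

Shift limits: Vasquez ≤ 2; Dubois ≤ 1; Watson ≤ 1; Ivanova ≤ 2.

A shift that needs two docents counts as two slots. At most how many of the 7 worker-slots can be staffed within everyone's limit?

Total capacity across all docents is 2+1+1+2 = 6, and 7 slots are needed, so at most 6 can be filled.
An assignment achieving 6: May 15→Dubois+Ivanova, May 16→Vasquez, May 17→Watson, May 18→Ivanova, May 19→Vasquez.
Loads: Vasquez 2/2, Dubois 1/1, Watson 1/1, Ivanova 2/2.

6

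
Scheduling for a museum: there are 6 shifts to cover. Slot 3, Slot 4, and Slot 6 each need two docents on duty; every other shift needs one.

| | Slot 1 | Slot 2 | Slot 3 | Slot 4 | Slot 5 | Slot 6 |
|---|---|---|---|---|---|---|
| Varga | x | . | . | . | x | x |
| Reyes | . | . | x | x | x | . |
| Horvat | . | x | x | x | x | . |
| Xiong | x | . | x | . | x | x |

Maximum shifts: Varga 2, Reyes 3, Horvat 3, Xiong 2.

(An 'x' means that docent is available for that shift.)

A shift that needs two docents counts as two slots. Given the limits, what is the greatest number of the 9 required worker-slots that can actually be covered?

9

Total capacity across all docents is 2+3+3+2 = 10, and 9 slots are needed, so at most 9 can be filled.
An assignment achieving 9: Slot 1→Varga, Slot 2→Horvat, Slot 3→Reyes+Horvat, Slot 4→Reyes+Horvat, Slot 5→Reyes, Slot 6→Varga+Xiong.
Loads: Varga 2/2, Reyes 3/3, Horvat 3/3, Xiong 1/2.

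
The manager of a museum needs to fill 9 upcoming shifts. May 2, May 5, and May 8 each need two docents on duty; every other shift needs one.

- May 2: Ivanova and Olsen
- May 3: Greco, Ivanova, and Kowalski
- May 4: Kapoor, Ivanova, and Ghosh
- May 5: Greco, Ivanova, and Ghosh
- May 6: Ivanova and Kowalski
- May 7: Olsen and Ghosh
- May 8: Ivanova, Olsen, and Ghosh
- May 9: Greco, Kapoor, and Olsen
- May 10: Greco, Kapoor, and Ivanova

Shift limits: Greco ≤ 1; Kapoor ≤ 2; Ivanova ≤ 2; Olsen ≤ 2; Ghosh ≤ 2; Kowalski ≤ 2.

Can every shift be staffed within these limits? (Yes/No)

Total capacity is 1+2+2+2+2+2 = 11 but 12 worker-slots are needed — infeasible.

No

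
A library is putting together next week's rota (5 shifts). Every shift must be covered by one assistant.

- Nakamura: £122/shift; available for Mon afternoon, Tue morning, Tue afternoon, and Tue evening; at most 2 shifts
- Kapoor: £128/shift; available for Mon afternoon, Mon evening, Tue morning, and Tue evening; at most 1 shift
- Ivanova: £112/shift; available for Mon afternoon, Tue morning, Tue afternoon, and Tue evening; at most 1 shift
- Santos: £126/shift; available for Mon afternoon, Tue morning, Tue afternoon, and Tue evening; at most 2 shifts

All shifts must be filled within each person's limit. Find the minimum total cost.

£610

Mon evening can only be covered by Kapoor, so that assignment is forced.
Picking the cheapest available assistant for each shift independently would cost £576, but that ignores the shift limits.
An optimal schedule: Mon afternoon→Nakamura, Mon evening→Kapoor, Tue morning→Ivanova, Tue afternoon→Nakamura, Tue evening→Santos.
Total: 122 + 128 + 112 + 122 + 126 = £610.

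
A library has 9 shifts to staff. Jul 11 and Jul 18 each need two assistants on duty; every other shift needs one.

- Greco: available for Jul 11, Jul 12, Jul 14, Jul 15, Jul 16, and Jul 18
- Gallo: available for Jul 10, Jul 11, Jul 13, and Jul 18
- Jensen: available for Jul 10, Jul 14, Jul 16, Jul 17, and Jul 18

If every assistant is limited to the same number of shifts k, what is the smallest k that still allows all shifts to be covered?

With 3 assistants and 11 worker-slots to fill, someone must work at least ⌈11/3⌉ = 4 shifts, so k ≥ 4.
k = 4 works: Jul 10→Gallo, Jul 11→Greco+Gallo, Jul 12→Greco, Jul 13→Gallo, Jul 14→Greco, Jul 15→Greco, Jul 16→Jensen, Jul 17→Jensen, Jul 18→Gallo+Jensen.
Loads: Greco 4, Gallo 4, Jensen 3 — all ≤ 4.

4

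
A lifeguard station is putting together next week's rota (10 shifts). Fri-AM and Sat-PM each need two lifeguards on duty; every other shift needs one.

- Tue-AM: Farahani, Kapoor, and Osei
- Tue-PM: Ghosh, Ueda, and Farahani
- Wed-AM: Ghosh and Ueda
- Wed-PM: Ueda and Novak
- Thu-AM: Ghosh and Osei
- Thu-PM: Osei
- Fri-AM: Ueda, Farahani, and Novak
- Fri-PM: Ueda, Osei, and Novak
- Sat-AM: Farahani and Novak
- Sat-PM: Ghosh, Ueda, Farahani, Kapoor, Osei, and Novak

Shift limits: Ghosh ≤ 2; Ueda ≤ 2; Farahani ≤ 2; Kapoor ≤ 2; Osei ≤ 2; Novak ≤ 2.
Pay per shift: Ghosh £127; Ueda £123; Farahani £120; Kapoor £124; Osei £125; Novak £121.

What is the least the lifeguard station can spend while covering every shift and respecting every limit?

£1480

Thu-PM can only be covered by Osei, so that assignment is forced.
Picking the cheapest available lifeguard for each shift independently would cost £1457, but that ignores the shift limits.
An optimal schedule: Tue-AM→Kapoor, Tue-PM→Ueda, Wed-AM→Ghosh, Wed-PM→Ueda, Thu-AM→Ghosh, Thu-PM→Osei, Fri-AM→Farahani+Novak, Fri-PM→Osei, Sat-AM→Farahani, Sat-PM→Kapoor+Novak.
Total: 124 + 123 + 127 + 123 + 127 + 125 + 120 + 121 + 125 + 120 + 124 + 121 = £1480.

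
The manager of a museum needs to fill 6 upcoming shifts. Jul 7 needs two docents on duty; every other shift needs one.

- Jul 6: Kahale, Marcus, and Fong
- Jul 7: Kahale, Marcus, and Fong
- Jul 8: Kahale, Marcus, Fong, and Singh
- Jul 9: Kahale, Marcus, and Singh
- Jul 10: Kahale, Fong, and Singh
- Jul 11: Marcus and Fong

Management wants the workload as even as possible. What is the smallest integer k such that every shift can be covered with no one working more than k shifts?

2

With 4 docents and 7 worker-slots to fill, someone must work at least ⌈7/4⌉ = 2 shifts, so k ≥ 2.
k = 2 works: Jul 6→Kahale, Jul 7→Kahale+Marcus, Jul 8→Fong, Jul 9→Singh, Jul 10→Fong, Jul 11→Marcus.
Loads: Kahale 2, Marcus 2, Fong 2, Singh 1 — all ≤ 2.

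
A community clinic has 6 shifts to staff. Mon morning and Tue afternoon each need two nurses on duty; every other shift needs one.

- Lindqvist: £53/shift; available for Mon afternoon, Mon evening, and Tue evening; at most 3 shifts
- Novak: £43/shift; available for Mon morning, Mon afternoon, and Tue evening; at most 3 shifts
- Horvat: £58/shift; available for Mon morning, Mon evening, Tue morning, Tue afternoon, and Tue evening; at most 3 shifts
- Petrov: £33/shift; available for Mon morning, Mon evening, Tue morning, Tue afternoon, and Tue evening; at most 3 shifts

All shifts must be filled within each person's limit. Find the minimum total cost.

£339

Tue afternoon can only be covered by Horvat and Petrov, so that assignment is forced.
Picking the cheapest available nurse for each shift independently would cost £309, but that ignores the shift limits.
An optimal schedule: Mon morning→Petrov+Novak, Mon afternoon→Novak, Mon evening→Lindqvist, Tue morning→Petrov, Tue afternoon→Petrov+Horvat, Tue evening→Novak.
Total: 33 + 43 + 43 + 53 + 33 + 33 + 58 + 43 = £339.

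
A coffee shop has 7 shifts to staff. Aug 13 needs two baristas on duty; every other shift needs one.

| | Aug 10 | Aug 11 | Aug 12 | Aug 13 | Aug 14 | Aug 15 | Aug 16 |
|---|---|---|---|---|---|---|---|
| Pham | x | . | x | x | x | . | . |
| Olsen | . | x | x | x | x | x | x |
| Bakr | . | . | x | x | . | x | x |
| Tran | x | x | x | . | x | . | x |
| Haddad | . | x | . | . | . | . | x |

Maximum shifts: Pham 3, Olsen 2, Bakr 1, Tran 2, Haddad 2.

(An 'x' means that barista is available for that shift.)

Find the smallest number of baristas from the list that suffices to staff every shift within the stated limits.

8 slots to fill and no one can take more than 3, so at least ⌈8/3⌉ = 3 baristas are needed.
Any 3 baristas together have capacity at most 3+2+2 = 7 < 8 slots, so 3 can never suffice.
Pham, Olsen, Bakr, and Tran alone can cover everything: Aug 10→Pham, Aug 11→Olsen, Aug 12→Tran, Aug 13→Pham+Bakr, Aug 14→Pham, Aug 15→Olsen, Aug 16→Tran.

4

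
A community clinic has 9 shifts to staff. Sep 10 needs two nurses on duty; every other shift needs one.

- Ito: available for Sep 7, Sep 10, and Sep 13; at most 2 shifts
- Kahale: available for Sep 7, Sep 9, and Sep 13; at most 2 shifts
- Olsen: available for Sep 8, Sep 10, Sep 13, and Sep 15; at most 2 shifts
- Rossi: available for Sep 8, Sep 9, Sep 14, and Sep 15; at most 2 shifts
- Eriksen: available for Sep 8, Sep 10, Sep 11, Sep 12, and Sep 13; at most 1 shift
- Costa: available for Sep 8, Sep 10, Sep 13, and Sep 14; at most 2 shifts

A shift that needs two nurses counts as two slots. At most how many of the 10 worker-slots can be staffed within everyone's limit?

Total capacity across all nurses is 2+2+2+2+1+2 = 11, and 10 slots are needed, so at most 10 can be filled.
Shifts {Sep 11, Sep 12} need 2 slots but only Eriksen are available for them, supplying at most 1 — so at least 1 slot must go unfilled.
An assignment achieving 9: Sep 7→Ito, Sep 8→Olsen, Sep 9→Kahale, Sep 10→Ito+Costa, Sep 11→Eriksen, Sep 13→Kahale, Sep 14→Rossi, Sep 15→Olsen.
Loads: Ito 2/2, Kahale 2/2, Olsen 2/2, Rossi 1/2, Eriksen 1/1, Costa 1/2.

9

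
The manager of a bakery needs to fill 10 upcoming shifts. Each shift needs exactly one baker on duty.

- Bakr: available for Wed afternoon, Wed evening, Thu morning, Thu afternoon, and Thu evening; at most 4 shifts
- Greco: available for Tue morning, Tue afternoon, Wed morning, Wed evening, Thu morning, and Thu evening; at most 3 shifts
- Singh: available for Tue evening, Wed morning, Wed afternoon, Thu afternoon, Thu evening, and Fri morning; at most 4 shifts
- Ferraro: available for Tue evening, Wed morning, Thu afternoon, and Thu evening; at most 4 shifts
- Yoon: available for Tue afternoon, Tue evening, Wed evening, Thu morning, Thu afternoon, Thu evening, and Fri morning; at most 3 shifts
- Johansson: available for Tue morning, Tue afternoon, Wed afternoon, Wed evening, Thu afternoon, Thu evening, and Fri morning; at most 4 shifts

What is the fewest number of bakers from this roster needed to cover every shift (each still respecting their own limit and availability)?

3

10 slots to fill and no one can take more than 4, so at least ⌈10/4⌉ = 3 bakers are needed.
Bakr, Greco, and Singh alone can cover everything: Tue morning→Greco, Tue afternoon→Greco, Tue evening→Singh, Wed morning→Greco, Wed afternoon→Bakr, Wed evening→Bakr, Thu morning→Bakr, Thu afternoon→Bakr, Thu evening→Singh, Fri morning→Singh.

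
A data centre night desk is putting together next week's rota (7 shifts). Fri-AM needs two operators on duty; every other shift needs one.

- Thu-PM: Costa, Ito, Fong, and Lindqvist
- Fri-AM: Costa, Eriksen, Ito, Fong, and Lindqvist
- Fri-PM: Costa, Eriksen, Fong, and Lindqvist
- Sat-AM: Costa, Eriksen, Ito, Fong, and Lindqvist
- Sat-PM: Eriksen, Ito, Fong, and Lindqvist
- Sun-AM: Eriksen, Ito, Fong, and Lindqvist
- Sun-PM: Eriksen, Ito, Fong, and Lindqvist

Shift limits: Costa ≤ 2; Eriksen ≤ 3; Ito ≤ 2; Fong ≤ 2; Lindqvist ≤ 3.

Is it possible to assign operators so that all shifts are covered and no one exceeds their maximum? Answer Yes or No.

Yes

One valid schedule: Thu-PM→Costa, Fri-AM→Ito+Fong, Fri-PM→Costa, Sat-AM→Ito, Sat-PM→Eriksen, Sun-AM→Eriksen, Sun-PM→Eriksen.
Loads: Costa 2/2, Eriksen 3/3, Ito 2/2, Fong 1/2, Lindqvist 0/3 — all within limits.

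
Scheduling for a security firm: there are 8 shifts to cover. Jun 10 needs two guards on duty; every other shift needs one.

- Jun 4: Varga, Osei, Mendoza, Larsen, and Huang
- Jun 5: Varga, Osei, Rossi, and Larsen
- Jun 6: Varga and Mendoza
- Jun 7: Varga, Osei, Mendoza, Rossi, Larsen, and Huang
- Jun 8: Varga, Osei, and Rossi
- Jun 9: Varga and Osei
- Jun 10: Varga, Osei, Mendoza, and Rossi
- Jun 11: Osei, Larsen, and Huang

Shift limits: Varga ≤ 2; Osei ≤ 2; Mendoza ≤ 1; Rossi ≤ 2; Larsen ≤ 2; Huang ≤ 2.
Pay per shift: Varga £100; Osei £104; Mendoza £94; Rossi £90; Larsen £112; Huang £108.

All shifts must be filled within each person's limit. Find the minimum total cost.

Picking the cheapest available guard for each shift independently would cost £846, but that ignores the shift limits.
An optimal schedule: Jun 4→Huang, Jun 5→Rossi, Jun 6→Mendoza, Jun 7→Huang, Jun 8→Rossi, Jun 9→Varga, Jun 10→Varga+Osei, Jun 11→Osei.
Total: 108 + 90 + 94 + 108 + 90 + 100 + 100 + 104 + 104 = £898.

£898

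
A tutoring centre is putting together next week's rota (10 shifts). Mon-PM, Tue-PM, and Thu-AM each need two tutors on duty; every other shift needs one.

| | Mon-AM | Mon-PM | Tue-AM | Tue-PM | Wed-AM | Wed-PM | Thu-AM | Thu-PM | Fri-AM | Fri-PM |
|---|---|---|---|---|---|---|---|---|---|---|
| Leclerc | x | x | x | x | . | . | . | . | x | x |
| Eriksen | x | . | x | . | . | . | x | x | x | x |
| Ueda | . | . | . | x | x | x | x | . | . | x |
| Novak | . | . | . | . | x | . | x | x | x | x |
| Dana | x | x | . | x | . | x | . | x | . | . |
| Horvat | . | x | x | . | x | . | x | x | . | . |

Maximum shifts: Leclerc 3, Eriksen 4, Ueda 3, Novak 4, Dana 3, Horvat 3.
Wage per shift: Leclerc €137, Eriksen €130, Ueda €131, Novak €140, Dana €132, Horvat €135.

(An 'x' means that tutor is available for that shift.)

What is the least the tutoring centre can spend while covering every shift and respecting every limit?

€1714

Picking the cheapest available tutor for each shift independently would cost €1703, but that ignores the shift limits.
An optimal schedule: Mon-AM→Eriksen, Mon-PM→Dana+Horvat, Tue-AM→Eriksen, Tue-PM→Ueda+Dana, Wed-AM→Horvat, Wed-PM→Ueda, Thu-AM→Ueda+Horvat, Thu-PM→Dana, Fri-AM→Eriksen, Fri-PM→Eriksen.
Total: 130 + 132 + 135 + 130 + 131 + 132 + 135 + 131 + 131 + 135 + 132 + 130 + 130 = €1714.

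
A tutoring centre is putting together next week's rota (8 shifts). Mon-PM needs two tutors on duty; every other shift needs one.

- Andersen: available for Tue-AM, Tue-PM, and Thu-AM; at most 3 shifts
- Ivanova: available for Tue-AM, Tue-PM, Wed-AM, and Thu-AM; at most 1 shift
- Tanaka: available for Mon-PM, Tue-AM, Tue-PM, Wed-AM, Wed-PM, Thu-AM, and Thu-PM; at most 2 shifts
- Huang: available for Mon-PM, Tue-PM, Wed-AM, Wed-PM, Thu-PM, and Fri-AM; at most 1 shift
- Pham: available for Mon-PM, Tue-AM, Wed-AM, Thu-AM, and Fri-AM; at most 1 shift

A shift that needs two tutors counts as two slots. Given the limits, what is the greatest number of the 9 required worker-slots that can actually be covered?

Total capacity across all tutors is 3+1+2+1+1 = 8, and 9 slots are needed, so at most 8 can be filled.
An assignment achieving 8: Mon-PM→Pham, Tue-AM→Andersen, Tue-PM→Andersen, Wed-AM→Ivanova, Wed-PM→Tanaka, Thu-AM→Andersen, Thu-PM→Tanaka, Fri-AM→Huang.
Loads: Andersen 3/3, Ivanova 1/1, Tanaka 2/2, Huang 1/1, Pham 1/1.

8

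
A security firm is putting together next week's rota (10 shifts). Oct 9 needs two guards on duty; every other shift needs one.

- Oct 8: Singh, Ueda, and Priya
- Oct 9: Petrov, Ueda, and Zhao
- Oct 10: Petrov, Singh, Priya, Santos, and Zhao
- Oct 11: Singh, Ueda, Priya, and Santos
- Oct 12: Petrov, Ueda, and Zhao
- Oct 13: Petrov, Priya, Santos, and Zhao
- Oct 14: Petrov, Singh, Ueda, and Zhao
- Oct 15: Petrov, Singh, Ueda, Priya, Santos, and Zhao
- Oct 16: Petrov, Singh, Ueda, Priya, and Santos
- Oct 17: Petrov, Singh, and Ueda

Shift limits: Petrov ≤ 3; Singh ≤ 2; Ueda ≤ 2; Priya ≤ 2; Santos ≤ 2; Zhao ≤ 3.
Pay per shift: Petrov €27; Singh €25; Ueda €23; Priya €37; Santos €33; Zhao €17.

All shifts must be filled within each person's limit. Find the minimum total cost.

€261

Picking the cheapest available guard for each shift independently would cost €217, but that ignores the shift limits.
An optimal schedule: Oct 8→Ueda, Oct 9→Zhao+Ueda, Oct 10→Petrov, Oct 11→Singh, Oct 12→Zhao, Oct 13→Zhao, Oct 14→Petrov, Oct 15→Santos, Oct 16→Petrov, Oct 17→Singh.
Total: 23 + 17 + 23 + 27 + 25 + 17 + 17 + 27 + 33 + 27 + 25 = €261.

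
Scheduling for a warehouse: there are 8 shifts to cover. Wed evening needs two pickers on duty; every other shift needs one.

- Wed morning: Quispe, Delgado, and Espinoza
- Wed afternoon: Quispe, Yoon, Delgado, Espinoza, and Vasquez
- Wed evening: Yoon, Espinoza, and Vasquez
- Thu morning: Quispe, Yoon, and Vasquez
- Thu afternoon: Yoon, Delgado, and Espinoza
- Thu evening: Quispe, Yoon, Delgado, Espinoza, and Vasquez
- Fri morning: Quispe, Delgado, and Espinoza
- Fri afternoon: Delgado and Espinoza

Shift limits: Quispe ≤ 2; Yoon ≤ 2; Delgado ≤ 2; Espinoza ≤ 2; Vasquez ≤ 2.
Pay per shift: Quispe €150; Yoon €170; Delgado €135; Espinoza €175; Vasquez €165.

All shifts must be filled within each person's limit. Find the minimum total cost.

Picking the cheapest available picker for each shift independently would cost €1295, but that ignores the shift limits.
An optimal schedule: Wed morning→Delgado, Wed afternoon→Vasquez, Wed evening→Vasquez+Yoon, Thu morning→Quispe, Thu afternoon→Yoon, Thu evening→Espinoza, Fri morning→Quispe, Fri afternoon→Delgado.
Total: 135 + 165 + 165 + 170 + 150 + 170 + 175 + 150 + 135 = €1415.

€1415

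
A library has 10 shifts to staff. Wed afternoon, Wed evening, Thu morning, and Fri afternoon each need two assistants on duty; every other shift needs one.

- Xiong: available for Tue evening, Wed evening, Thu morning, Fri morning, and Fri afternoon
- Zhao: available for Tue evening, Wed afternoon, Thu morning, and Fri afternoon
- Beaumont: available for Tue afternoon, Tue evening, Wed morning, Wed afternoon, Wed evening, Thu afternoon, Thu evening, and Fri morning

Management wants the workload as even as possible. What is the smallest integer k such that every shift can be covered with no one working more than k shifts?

With 3 assistants and 14 worker-slots to fill, someone must work at least ⌈14/3⌉ = 5 shifts, so k ≥ 5.
k = 5 is infeasible (exhaustive check).
k = 6 works: Tue afternoon→Beaumont, Tue evening→Xiong, Wed morning→Beaumont, Wed afternoon→Zhao+Beaumont, Wed evening→Xiong+Beaumont, Thu morning→Xiong+Zhao, Thu afternoon→Beaumont, Thu evening→Beaumont, Fri morning→Xiong, Fri afternoon→Xiong+Zhao.
Loads: Xiong 5, Zhao 3, Beaumont 6 — all ≤ 6.

6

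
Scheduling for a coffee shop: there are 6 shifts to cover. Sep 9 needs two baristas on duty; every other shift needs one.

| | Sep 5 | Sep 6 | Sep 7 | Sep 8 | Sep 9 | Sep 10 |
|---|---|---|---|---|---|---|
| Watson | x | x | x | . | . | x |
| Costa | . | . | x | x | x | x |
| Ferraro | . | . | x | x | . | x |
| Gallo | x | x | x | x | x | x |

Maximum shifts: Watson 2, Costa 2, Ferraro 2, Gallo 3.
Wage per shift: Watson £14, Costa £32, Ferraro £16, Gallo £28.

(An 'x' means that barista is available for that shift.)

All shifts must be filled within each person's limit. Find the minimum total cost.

Sep 9 can only be covered by Costa and Gallo, so that assignment is forced.
Picking the cheapest available barista for each shift independently would cost £132, but that ignores the shift limits.
An optimal schedule: Sep 5→Watson, Sep 6→Watson, Sep 7→Ferraro, Sep 8→Ferraro, Sep 9→Gallo+Costa, Sep 10→Gallo.
Total: 14 + 14 + 16 + 16 + 28 + 32 + 28 = £148.

£148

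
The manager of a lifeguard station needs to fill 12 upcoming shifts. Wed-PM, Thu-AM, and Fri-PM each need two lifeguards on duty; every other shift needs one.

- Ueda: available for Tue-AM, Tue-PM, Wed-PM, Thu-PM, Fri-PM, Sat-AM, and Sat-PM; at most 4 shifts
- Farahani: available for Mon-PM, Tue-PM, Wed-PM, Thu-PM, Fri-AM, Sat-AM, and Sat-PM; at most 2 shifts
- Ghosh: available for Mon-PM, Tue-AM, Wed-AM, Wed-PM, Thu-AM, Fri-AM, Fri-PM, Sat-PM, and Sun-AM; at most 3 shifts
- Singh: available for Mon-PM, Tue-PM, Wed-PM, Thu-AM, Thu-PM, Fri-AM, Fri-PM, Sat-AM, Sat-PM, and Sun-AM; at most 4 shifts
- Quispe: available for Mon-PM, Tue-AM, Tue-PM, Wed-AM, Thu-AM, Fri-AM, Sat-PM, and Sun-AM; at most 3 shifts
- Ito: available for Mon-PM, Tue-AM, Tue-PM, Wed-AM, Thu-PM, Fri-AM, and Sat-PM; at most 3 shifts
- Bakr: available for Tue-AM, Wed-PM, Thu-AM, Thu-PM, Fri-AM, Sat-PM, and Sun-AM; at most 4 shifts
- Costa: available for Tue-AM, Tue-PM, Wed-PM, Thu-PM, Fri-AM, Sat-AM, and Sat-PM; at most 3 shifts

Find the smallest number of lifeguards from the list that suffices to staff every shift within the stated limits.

15 slots to fill and no one can take more than 4, so at least ⌈15/4⌉ = 4 lifeguards are needed.
Ueda, Ghosh, Singh, and Bakr alone can cover everything: Mon-PM→Ghosh, Tue-AM→Ueda, Tue-PM→Ueda, Wed-AM→Ghosh, Wed-PM→Singh+Bakr, Thu-AM→Ghosh+Singh, Thu-PM→Singh, Fri-AM→Bakr, Fri-PM→Ueda+Singh, Sat-AM→Ueda, Sat-PM→Bakr, Sun-AM→Bakr.

4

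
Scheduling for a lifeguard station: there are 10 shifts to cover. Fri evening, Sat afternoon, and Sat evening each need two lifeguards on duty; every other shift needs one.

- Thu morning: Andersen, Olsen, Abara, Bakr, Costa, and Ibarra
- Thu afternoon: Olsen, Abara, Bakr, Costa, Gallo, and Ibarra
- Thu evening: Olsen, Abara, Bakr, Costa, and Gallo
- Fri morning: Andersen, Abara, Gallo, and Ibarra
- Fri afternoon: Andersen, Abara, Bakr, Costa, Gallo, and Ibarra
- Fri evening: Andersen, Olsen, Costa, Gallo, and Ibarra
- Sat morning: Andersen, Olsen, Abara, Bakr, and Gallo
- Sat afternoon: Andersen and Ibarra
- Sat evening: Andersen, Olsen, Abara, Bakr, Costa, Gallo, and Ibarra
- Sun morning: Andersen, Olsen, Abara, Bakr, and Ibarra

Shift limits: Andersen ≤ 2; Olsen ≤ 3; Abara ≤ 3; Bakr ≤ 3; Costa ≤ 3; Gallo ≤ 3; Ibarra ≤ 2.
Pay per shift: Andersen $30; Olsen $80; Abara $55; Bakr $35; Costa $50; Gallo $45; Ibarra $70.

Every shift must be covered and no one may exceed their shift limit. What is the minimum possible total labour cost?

$575

Sat afternoon can only be covered by Andersen and Ibarra, so that assignment is forced.
Picking the cheapest available lifeguard for each shift independently would cost $460, but that ignores the shift limits.
An optimal schedule: Thu morning→Costa, Thu afternoon→Gallo, Thu evening→Bakr, Fri morning→Andersen, Fri afternoon→Gallo, Fri evening→Gallo+Costa, Sat morning→Bakr, Sat afternoon→Andersen+Ibarra, Sat evening→Costa+Abara, Sun morning→Bakr.
Total: 50 + 45 + 35 + 30 + 45 + 45 + 50 + 35 + 30 + 70 + 50 + 55 + 35 = $575.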